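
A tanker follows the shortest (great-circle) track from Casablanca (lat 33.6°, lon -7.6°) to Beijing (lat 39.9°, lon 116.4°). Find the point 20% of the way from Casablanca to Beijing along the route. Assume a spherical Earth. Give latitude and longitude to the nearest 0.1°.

Write both endpoints as unit vectors p₁, p₂ with components (cos φ cos λ, cos φ sin λ, sin φ).
The central angle between the endpoints is δ = arccos(p₁·p₂) ≈ 1.573 rad (90.1°).
Interpolate at f = 0.20 with slerp weights a = sin((1−f)δ)/sin δ ≈ 0.952, b = sin(fδ)/sin δ ≈ 0.309.
p = a·p₁ + b·p₂ ≈ (0.680, 0.108, 0.725); φ = arcsin(p_z) ≈ 46.48°, λ = atan2(p_y, p_x) ≈ 9.01°.

≈ lat 46.5°, lon 9.0°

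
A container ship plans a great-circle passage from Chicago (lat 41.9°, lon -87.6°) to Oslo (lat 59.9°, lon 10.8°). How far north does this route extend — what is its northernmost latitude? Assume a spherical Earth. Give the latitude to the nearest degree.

The great circle lies in the plane with unit normal n̂ = (p₁ × p₂)/|p₁ × p₂|.
Here n̂_z ≈ +0.433; the vertex latitude is φ_max = arccos|n̂_z| ≈ 64.3°.

≈ 64°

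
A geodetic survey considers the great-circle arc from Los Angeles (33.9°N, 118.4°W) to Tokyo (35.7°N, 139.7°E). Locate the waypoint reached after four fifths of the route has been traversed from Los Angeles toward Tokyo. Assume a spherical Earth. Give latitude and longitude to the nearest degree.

Convert each endpoint to a unit vector on the sphere (x = cos φ cos λ, y = cos φ sin λ, z = sin φ).
The central angle between the endpoints is δ = arccos(p₁·p₂) ≈ 1.383 rad (79.3°).
Interpolate at f = 4/5 with slerp weights a = sin((1−f)δ)/sin δ ≈ 0.278, b = sin(fδ)/sin δ ≈ 0.910.
p = a·p₁ + b·p₂ ≈ (-0.673, 0.275, 0.686); φ = arcsin(p_z) ≈ 43.33°, λ = atan2(p_y, p_x) ≈ 157.78°.

≈ (43°N, 158°E)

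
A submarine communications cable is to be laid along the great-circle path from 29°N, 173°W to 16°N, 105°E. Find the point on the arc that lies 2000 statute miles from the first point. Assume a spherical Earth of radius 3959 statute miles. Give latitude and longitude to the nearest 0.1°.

≈ 30.1°N, 153.6°E

The haversine formula gives a central angle δ ≈ 1.317 rad (75.5°) between the endpoints. The total great-circle distance is δ·R ≈ 1.317 × 3959 ≈ 5216 mi, so the target fraction is f = 2000/5216 ≈ 0.383.
Interpolate at f ≈ 0.383 with slerp weights a = sin((1−f)δ)/sin δ ≈ 0.750, b = sin(fδ)/sin δ ≈ 0.500.
p = a·p₁ + b·p₂ ≈ (-0.775, 0.384, 0.501); φ = arcsin(p_z) ≈ 30.09°, λ = atan2(p_y, p_x) ≈ 153.63°.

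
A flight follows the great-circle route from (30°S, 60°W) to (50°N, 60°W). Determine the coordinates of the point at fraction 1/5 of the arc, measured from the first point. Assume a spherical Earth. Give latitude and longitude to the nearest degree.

≈ (14°S, 60°W)

Write both endpoints as unit vectors p₁, p₂ with components (cos φ cos λ, cos φ sin λ, sin φ).
The central angle between the endpoints is δ = arccos(p₁·p₂) ≈ 1.396 rad (80.0°).
Interpolate at f = 1/5 with slerp weights a = sin((1−f)δ)/sin δ ≈ 0.913, b = sin(fδ)/sin δ ≈ 0.280.
p = a·p₁ + b·p₂ ≈ (0.485, -0.840, -0.242); φ = arcsin(p_z) ≈ -14.00°, λ = atan2(p_y, p_x) ≈ -60.00°.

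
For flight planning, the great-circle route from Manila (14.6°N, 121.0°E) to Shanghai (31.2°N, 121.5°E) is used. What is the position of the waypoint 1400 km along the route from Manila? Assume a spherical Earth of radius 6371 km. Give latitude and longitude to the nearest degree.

≈ (27°N, 121°E)

Convert each endpoint to a unit vector on the sphere (x = cos φ cos λ, y = cos φ sin λ, z = sin φ).
The central angle between the endpoints is δ = arccos(p₁·p₂) ≈ 0.290 rad (16.6°). The total great-circle distance is δ·R ≈ 0.290 × 6371 ≈ 1847 km, so the target fraction is f = 1400/1847 ≈ 0.758.
Interpolate at f ≈ 0.758 with slerp weights a = sin((1−f)δ)/sin δ ≈ 0.245, b = sin(fδ)/sin δ ≈ 0.763.
p = a·p₁ + b·p₂ ≈ (-0.463, 0.760, 0.457); φ = arcsin(p_z) ≈ 27.19°, λ = atan2(p_y, p_x) ≈ 121.37°.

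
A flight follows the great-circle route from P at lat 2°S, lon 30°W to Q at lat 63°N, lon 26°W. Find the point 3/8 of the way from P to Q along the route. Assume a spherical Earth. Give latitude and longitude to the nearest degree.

≈ lat 22°N, lon 29°W

Write both endpoints as unit vectors p₁, p₂ with components (cos φ cos λ, cos φ sin λ, sin φ).
The central angle between the endpoints is δ = arccos(p₁·p₂) ≈ 1.136 rad (65.1°).
Interpolate at f = 3/8 with slerp weights a = sin((1−f)δ)/sin δ ≈ 0.719, b = sin(fδ)/sin δ ≈ 0.456.
p = a·p₁ + b·p₂ ≈ (0.808, -0.450, 0.381); φ = arcsin(p_z) ≈ 22.39°, λ = atan2(p_y, p_x) ≈ -29.11°.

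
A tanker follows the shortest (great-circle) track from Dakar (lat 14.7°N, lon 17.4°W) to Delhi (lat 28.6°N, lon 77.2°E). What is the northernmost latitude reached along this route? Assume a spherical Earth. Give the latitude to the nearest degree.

≈ 32°N

The great circle lies in the plane with unit normal n̂ = (p₁ × p₂)/|p₁ × p₂|.
Here n̂_z ≈ +0.848; the vertex latitude is φ_max = arccos|n̂_z| ≈ 32.0°.
Check via Clairaut: cos φ_max = |cos φ₁| · sin C = cos(14.7°)·sin(61.2°) ≈ 0.848, again giving ≈ 32.0°.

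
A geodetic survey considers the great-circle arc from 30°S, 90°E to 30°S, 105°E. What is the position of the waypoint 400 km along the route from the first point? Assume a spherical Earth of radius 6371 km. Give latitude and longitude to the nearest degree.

≈ 30°S, 94°E

The haversine formula gives a central angle δ ≈ 0.227 rad (13.0°) between the endpoints. The total great-circle distance is δ·R ≈ 0.227 × 6371 ≈ 1443 km, so the target fraction is f = 400/1443 ≈ 0.277.
Interpolate at f ≈ 0.277 with slerp weights a = sin((1−f)δ)/sin δ ≈ 0.726, b = sin(fδ)/sin δ ≈ 0.279.
p = a·p₁ + b·p₂ ≈ (-0.063, 0.862, -0.503); φ = arcsin(p_z) ≈ -30.17°, λ = atan2(p_y, p_x) ≈ 94.15°.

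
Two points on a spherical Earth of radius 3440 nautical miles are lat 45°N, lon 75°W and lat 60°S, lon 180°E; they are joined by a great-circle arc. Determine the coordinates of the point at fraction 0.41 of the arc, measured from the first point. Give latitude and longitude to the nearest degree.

≈ lat 1°S, lon 109°W

From cos δ = sin φ₁ sin φ₂ + cos φ₁ cos φ₂ cos Δλ, the central angle is δ ≈ 2.352 rad (134.7°).
Interpolate at f = 0.41 with slerp weights a = sin((1−f)δ)/sin δ ≈ 1.384, b = sin(fδ)/sin δ ≈ 1.157.
p = a·p₁ + b·p₂ ≈ (-0.325, -0.945, -0.023); φ = arcsin(p_z) ≈ -1.31°, λ = atan2(p_y, p_x) ≈ -108.97°.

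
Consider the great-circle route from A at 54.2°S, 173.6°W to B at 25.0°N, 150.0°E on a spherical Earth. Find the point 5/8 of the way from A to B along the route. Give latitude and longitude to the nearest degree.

≈ 5°S, 161°E

Write both endpoints as unit vectors p₁, p₂ with components (cos φ cos λ, cos φ sin λ, sin φ).
The central angle between the endpoints is δ = arccos(p₁·p₂) ≈ 1.487 rad (85.2°).
Interpolate at f = 5/8 with slerp weights a = sin((1−f)δ)/sin δ ≈ 0.531, b = sin(fδ)/sin δ ≈ 0.804.
p = a·p₁ + b·p₂ ≈ (-0.940, 0.330, -0.091); φ = arcsin(p_z) ≈ -5.21°, λ = atan2(p_y, p_x) ≈ 160.67°.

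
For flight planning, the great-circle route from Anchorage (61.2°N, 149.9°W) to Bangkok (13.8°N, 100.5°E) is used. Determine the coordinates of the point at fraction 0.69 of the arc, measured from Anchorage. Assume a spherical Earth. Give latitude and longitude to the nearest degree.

Write both endpoints as unit vectors p₁, p₂ with components (cos φ cos λ, cos φ sin λ, sin φ).
The central angle between the endpoints is δ = arccos(p₁·p₂) ≈ 1.519 rad (87.0°).
Interpolate at f = 0.69 with slerp weights a = sin((1−f)δ)/sin δ ≈ 0.454, b = sin(fδ)/sin δ ≈ 0.868.
p = a·p₁ + b·p₂ ≈ (-0.343, 0.719, 0.605); φ = arcsin(p_z) ≈ 37.23°, λ = atan2(p_y, p_x) ≈ 115.50°.

≈ 37°N, 116°E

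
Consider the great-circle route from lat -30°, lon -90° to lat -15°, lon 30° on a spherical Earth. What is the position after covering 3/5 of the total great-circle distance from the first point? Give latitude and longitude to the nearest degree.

≈ lat -37°, lon -12°

Write both endpoints as unit vectors p₁, p₂ with components (cos φ cos λ, cos φ sin λ, sin φ).
The central angle between the endpoints is δ = arccos(p₁·p₂) ≈ 1.864 rad (106.8°).
Interpolate at f = 3/5 with slerp weights a = sin((1−f)δ)/sin δ ≈ 0.709, b = sin(fδ)/sin δ ≈ 0.939.
p = a·p₁ + b·p₂ ≈ (0.786, -0.160, -0.597); φ = arcsin(p_z) ≈ -36.68°, λ = atan2(p_y, p_x) ≈ -11.50°.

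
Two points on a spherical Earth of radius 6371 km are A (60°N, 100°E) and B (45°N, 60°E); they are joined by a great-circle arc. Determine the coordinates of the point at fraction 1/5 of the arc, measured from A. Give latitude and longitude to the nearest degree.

Write both endpoints as unit vectors p₁, p₂ with components (cos φ cos λ, cos φ sin λ, sin φ).
The central angle between the endpoints is δ = arccos(p₁·p₂) ≈ 0.488 rad (28.0°).
Interpolate at f = 1/5 with slerp weights a = sin((1−f)δ)/sin δ ≈ 0.812, b = sin(fδ)/sin δ ≈ 0.208.
p = a·p₁ + b·p₂ ≈ (0.003, 0.527, 0.850); φ = arcsin(p_z) ≈ 58.20°, λ = atan2(p_y, p_x) ≈ 89.67°.

≈ (58°N, 90°E)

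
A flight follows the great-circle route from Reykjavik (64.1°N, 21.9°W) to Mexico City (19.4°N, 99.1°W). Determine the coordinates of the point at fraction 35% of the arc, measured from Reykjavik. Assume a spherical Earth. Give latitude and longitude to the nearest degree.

≈ 55°N, 66°W

Convert each endpoint to a unit vector on the sphere (x = cos φ cos λ, y = cos φ sin λ, z = sin φ).
The central angle between the endpoints is δ = arccos(p₁·p₂) ≈ 1.170 rad (67.0°).
Interpolate at f = 0.35 with slerp weights a = sin((1−f)δ)/sin δ ≈ 0.749, b = sin(fδ)/sin δ ≈ 0.432.
p = a·p₁ + b·p₂ ≈ (0.239, -0.525, 0.817); φ = arcsin(p_z) ≈ 54.79°, λ = atan2(p_y, p_x) ≈ -65.52°.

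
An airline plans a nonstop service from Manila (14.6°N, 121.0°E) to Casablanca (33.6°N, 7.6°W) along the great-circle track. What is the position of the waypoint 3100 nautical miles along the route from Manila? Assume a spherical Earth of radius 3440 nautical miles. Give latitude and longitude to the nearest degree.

≈ 44°N, 71°E

From cos δ = sin φ₁ sin φ₂ + cos φ₁ cos φ₂ cos Δλ, the central angle is δ ≈ 1.943 rad (111.3°). The total great-circle distance is δ·R ≈ 1.943 × 3440 ≈ 6683 nmi, so the target fraction is f = 3100/6683 ≈ 0.464.
Interpolate at f ≈ 0.464 with slerp weights a = sin((1−f)δ)/sin δ ≈ 0.927, b = sin(fδ)/sin δ ≈ 0.842.
p = a·p₁ + b·p₂ ≈ (0.233, 0.676, 0.699); φ = arcsin(p_z) ≈ 44.37°, λ = atan2(p_y, p_x) ≈ 70.97°.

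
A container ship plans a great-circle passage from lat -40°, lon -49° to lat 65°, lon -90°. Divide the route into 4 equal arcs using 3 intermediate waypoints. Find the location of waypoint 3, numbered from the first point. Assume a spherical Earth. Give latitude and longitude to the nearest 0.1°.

Write both endpoints as unit vectors p₁, p₂ with components (cos φ cos λ, cos φ sin λ, sin φ).
The central angle between the endpoints is δ = arccos(p₁·p₂) ≈ 1.916 rad (109.8°).
Interpolate at f = 3/4 with slerp weights a = sin((1−f)δ)/sin δ ≈ 0.490, b = sin(fδ)/sin δ ≈ 1.053.
p = a·p₁ + b·p₂ ≈ (0.246, -0.728, 0.640); φ = arcsin(p_z) ≈ 39.77°, λ = atan2(p_y, p_x) ≈ -71.33°.

≈ lat 39.8°, lon -71.3°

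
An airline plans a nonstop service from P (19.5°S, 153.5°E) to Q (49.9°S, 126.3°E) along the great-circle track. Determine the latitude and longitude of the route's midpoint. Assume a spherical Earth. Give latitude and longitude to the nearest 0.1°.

Convert each endpoint to a unit vector on the sphere (x = cos φ cos λ, y = cos φ sin λ, z = sin φ).
The central angle between the endpoints is δ = arccos(p₁·p₂) ≈ 0.651 rad (37.3°).
Interpolate at f = 1/2 with slerp weights a = sin((1−f)δ)/sin δ ≈ 0.528, b = sin(fδ)/sin δ ≈ 0.528.
p = a·p₁ + b·p₂ ≈ (-0.646, 0.496, -0.580); φ = arcsin(p_z) ≈ -35.44°, λ = atan2(p_y, p_x) ≈ 142.51°.

≈ (35.4°S, 142.5°E)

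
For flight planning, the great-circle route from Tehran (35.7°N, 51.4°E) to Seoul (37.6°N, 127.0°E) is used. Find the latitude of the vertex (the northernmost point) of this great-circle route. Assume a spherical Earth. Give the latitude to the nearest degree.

The great circle lies in the plane with unit normal n̂ = (p₁ × p₂)/|p₁ × p₂|.
Here n̂_z ≈ +0.728; the vertex latitude is φ_max = arccos|n̂_z| ≈ 43.3°.
Check via Clairaut: cos φ_max = |cos φ₁| · sin C = cos(35.7°)·sin(63.6°) ≈ 0.728, again giving ≈ 43.3°.

≈ 43°N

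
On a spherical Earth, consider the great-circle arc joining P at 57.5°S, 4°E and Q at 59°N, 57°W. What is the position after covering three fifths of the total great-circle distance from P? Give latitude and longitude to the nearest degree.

Convert each endpoint to a unit vector on the sphere (x = cos φ cos λ, y = cos φ sin λ, z = sin φ).
The central angle between the endpoints is δ = arccos(p₁·p₂) ≈ 2.200 rad (126.1°).
Interpolate at f = 3/5 with slerp weights a = sin((1−f)δ)/sin δ ≈ 0.954, b = sin(fδ)/sin δ ≈ 1.199.
p = a·p₁ + b·p₂ ≈ (0.847, -0.482, 0.223); φ = arcsin(p_z) ≈ 12.89°, λ = atan2(p_y, p_x) ≈ -29.63°.

≈ 13°N, 30°W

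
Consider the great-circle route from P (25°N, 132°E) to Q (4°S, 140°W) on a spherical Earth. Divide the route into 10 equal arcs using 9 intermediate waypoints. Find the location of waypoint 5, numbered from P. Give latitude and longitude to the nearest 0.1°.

≈ (14.4°N, 178.7°E)

Write both endpoints as unit vectors p₁, p₂ with components (cos φ cos λ, cos φ sin λ, sin φ).
The central angle between the endpoints is δ = arccos(p₁·p₂) ≈ 1.569 rad (89.9°).
Interpolate at f = 5/10 with slerp weights a = sin((1−f)δ)/sin δ ≈ 0.706, b = sin(fδ)/sin δ ≈ 0.706.
p = a·p₁ + b·p₂ ≈ (-0.968, 0.023, 0.249); φ = arcsin(p_z) ≈ 14.43°, λ = atan2(p_y, p_x) ≈ 178.65°.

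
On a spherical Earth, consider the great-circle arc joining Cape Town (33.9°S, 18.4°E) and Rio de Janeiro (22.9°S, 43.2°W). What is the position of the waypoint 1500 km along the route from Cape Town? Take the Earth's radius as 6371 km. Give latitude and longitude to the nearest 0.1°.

≈ 34.1°S, 2.1°E

Convert each endpoint to a unit vector on the sphere (x = cos φ cos λ, y = cos φ sin λ, z = sin φ).
The central angle between the endpoints is δ = arccos(p₁·p₂) ≈ 0.951 rad (54.5°). The total great-circle distance is δ·R ≈ 0.951 × 6371 ≈ 6060 km, so the target fraction is f = 1500/6060 ≈ 0.248.
Interpolate at f ≈ 0.248 with slerp weights a = sin((1−f)δ)/sin δ ≈ 0.806, b = sin(fδ)/sin δ ≈ 0.287.
p = a·p₁ + b·p₂ ≈ (0.827, 0.030, -0.561); φ = arcsin(p_z) ≈ -34.13°, λ = atan2(p_y, p_x) ≈ 2.11°.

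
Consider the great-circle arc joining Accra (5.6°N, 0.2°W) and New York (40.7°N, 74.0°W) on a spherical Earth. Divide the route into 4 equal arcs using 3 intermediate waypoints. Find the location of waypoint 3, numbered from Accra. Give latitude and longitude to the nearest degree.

Write both endpoints as unit vectors p₁, p₂ with components (cos φ cos λ, cos φ sin λ, sin φ).
The central angle between the endpoints is δ = arccos(p₁·p₂) ≈ 1.293 rad (74.1°).
Interpolate at f = 3/4 with slerp weights a = sin((1−f)δ)/sin δ ≈ 0.330, b = sin(fδ)/sin δ ≈ 0.858.
p = a·p₁ + b·p₂ ≈ (0.508, -0.626, 0.592); φ = arcsin(p_z) ≈ 36.26°, λ = atan2(p_y, p_x) ≈ -50.95°.

≈ 36°N, 51°W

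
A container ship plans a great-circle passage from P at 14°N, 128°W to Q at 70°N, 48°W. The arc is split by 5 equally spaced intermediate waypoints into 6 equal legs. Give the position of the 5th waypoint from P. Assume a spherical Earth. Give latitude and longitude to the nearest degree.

The haversine formula gives a central angle δ ≈ 1.282 rad (73.4°) between the endpoints.
Interpolate at f = 5/6 with slerp weights a = sin((1−f)δ)/sin δ ≈ 0.221, b = sin(fδ)/sin δ ≈ 0.914.
p = a·p₁ + b·p₂ ≈ (0.077, -0.401, 0.913); φ = arcsin(p_z) ≈ 65.87°, λ = atan2(p_y, p_x) ≈ -79.13°.

≈ 66°N, 79°W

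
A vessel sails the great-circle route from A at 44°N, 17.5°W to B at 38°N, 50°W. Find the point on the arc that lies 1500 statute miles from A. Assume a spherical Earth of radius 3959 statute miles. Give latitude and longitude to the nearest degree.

From cos δ = sin φ₁ sin φ₂ + cos φ₁ cos φ₂ cos Δλ, the central angle is δ ≈ 0.438 rad (25.1°). The total great-circle distance is δ·R ≈ 0.438 × 3959 ≈ 1733 mi, so the target fraction is f = 1500/1733 ≈ 0.866.
Interpolate at f ≈ 0.866 with slerp weights a = sin((1−f)δ)/sin δ ≈ 0.139, b = sin(fδ)/sin δ ≈ 0.873.
p = a·p₁ + b·p₂ ≈ (0.537, -0.557, 0.634); φ = arcsin(p_z) ≈ 39.32°, λ = atan2(p_y, p_x) ≈ -46.03°.

≈ 39°N, 46°W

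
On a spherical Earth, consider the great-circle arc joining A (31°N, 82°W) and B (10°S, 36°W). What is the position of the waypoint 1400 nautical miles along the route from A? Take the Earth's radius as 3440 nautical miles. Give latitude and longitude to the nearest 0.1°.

≈ (16.1°N, 62.3°W)

Write both endpoints as unit vectors p₁, p₂ with components (cos φ cos λ, cos φ sin λ, sin φ).
The central angle between the endpoints is δ = arccos(p₁·p₂) ≈ 1.051 rad (60.2°). The total great-circle distance is δ·R ≈ 1.051 × 3440 ≈ 3614 nmi, so the target fraction is f = 1400/3614 ≈ 0.387.
Interpolate at f ≈ 0.387 with slerp weights a = sin((1−f)δ)/sin δ ≈ 0.692, b = sin(fδ)/sin δ ≈ 0.456.
p = a·p₁ + b·p₂ ≈ (0.446, -0.851, 0.277); φ = arcsin(p_z) ≈ 16.08°, λ = atan2(p_y, p_x) ≈ -62.35°.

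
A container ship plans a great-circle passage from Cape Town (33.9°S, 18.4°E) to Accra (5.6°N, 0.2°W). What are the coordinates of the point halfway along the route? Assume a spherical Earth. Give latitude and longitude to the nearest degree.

Write both endpoints as unit vectors p₁, p₂ with components (cos φ cos λ, cos φ sin λ, sin φ).
The central angle between the endpoints is δ = arccos(p₁·p₂) ≈ 0.755 rad (43.2°).
Interpolate at f = 1/2 with slerp weights a = sin((1−f)δ)/sin δ ≈ 0.538, b = sin(fδ)/sin δ ≈ 0.538.
p = a·p₁ + b·p₂ ≈ (0.959, 0.139, -0.247); φ = arcsin(p_z) ≈ -14.33°, λ = atan2(p_y, p_x) ≈ 8.25°.

≈ 14°S, 8°E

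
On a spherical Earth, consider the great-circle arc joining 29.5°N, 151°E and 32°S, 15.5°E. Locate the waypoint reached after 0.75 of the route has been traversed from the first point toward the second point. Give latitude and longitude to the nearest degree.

Write both endpoints as unit vectors p₁, p₂ with components (cos φ cos λ, cos φ sin λ, sin φ).
The central angle between the endpoints is δ = arccos(p₁·p₂) ≈ 2.477 rad (141.9°).
Interpolate at f = 0.75 with slerp weights a = sin((1−f)δ)/sin δ ≈ 0.942, b = sin(fδ)/sin δ ≈ 1.556.
p = a·p₁ + b·p₂ ≈ (0.555, 0.750, -0.361); φ = arcsin(p_z) ≈ -21.14°, λ = atan2(p_y, p_x) ≈ 53.52°.

≈ 21°S, 54°E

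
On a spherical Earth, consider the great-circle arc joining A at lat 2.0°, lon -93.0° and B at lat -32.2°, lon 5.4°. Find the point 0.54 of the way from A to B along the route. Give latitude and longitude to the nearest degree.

The haversine formula gives a central angle δ ≈ 1.713 rad (98.2°) between the endpoints.
Interpolate at f = 0.54 with slerp weights a = sin((1−f)δ)/sin δ ≈ 0.716, b = sin(fδ)/sin δ ≈ 0.807.
p = a·p₁ + b·p₂ ≈ (0.642, -0.651, -0.405); φ = arcsin(p_z) ≈ -23.89°, λ = atan2(p_y, p_x) ≈ -45.37°.

≈ lat -24°, lon -45°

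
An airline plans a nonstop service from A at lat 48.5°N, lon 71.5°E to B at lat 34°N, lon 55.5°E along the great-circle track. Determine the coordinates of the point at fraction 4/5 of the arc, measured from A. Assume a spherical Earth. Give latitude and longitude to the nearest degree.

≈ lat 37°N, lon 58°E

Write both endpoints as unit vectors p₁, p₂ with components (cos φ cos λ, cos φ sin λ, sin φ).
The central angle between the endpoints is δ = arccos(p₁·p₂) ≈ 0.327 rad (18.8°).
Interpolate at f = 4/5 with slerp weights a = sin((1−f)δ)/sin δ ≈ 0.203, b = sin(fδ)/sin δ ≈ 0.805.
p = a·p₁ + b·p₂ ≈ (0.421, 0.678, 0.603); φ = arcsin(p_z) ≈ 37.06°, λ = atan2(p_y, p_x) ≈ 58.17°.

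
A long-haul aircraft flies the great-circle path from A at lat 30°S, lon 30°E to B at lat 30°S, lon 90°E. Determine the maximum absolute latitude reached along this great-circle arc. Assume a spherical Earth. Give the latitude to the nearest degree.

≈ 34°S

The great circle lies in the plane with unit normal n̂ = (p₁ × p₂)/|p₁ × p₂|.
Here n̂_z ≈ +0.832; the vertex latitude is φ_max = arccos|n̂_z| ≈ 33.7°.
Check via Clairaut: cos φ_max = |cos φ₁| · sin C = cos(30.0°)·sin(106.1°) ≈ 0.832, again giving ≈ 33.7°.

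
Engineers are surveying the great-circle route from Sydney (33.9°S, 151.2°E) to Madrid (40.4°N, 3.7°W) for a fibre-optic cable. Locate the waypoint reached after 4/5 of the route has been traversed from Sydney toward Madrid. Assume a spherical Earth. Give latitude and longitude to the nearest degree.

≈ 38°N, 38°E

From cos δ = sin φ₁ sin φ₂ + cos φ₁ cos φ₂ cos Δλ, the central angle is δ ≈ 2.776 rad (159.0°).
Interpolate at f = 4/5 with slerp weights a = sin((1−f)δ)/sin δ ≈ 1.474, b = sin(fδ)/sin δ ≈ 2.226.
p = a·p₁ + b·p₂ ≈ (0.620, 0.480, 0.621); φ = arcsin(p_z) ≈ 38.38°, λ = atan2(p_y, p_x) ≈ 37.76°.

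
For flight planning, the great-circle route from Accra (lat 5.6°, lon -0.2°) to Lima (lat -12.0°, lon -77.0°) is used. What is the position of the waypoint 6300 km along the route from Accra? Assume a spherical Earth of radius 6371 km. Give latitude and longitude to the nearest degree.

≈ lat -8°, lon -55°

Convert each endpoint to a unit vector on the sphere (x = cos φ cos λ, y = cos φ sin λ, z = sin φ).
The central angle between the endpoints is δ = arccos(p₁·p₂) ≈ 1.367 rad (78.3°). The total great-circle distance is δ·R ≈ 1.367 × 6371 ≈ 8712 km, so the target fraction is f = 6300/8712 ≈ 0.723.
Interpolate at f ≈ 0.723 with slerp weights a = sin((1−f)δ)/sin δ ≈ 0.377, b = sin(fδ)/sin δ ≈ 0.853.
p = a·p₁ + b·p₂ ≈ (0.563, -0.814, -0.141); φ = arcsin(p_z) ≈ -8.08°, λ = atan2(p_y, p_x) ≈ -55.33°.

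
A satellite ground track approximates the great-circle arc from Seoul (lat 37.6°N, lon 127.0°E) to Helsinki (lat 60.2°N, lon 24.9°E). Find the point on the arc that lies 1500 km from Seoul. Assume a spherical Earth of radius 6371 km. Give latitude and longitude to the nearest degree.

Convert each endpoint to a unit vector on the sphere (x = cos φ cos λ, y = cos φ sin λ, z = sin φ).
The central angle between the endpoints is δ = arccos(p₁·p₂) ≈ 1.107 rad (63.5°). The total great-circle distance is δ·R ≈ 1.107 × 6371 ≈ 7056 km, so the target fraction is f = 1500/7056 ≈ 0.213.
Interpolate at f ≈ 0.213 with slerp weights a = sin((1−f)δ)/sin δ ≈ 0.856, b = sin(fδ)/sin δ ≈ 0.261.
p = a·p₁ + b·p₂ ≈ (-0.291, 0.596, 0.748); φ = arcsin(p_z) ≈ 48.46°, λ = atan2(p_y, p_x) ≈ 115.98°.

≈ lat 48°N, lon 116°E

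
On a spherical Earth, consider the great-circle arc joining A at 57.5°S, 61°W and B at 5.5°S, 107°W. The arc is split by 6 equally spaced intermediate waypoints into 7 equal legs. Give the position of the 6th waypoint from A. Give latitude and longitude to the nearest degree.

From cos δ = sin φ₁ sin φ₂ + cos φ₁ cos φ₂ cos Δλ, the central angle is δ ≈ 1.101 rad (63.1°).
Interpolate at f = 6/7 with slerp weights a = sin((1−f)δ)/sin δ ≈ 0.176, b = sin(fδ)/sin δ ≈ 0.908.
p = a·p₁ + b·p₂ ≈ (-0.219, -0.947, -0.235); φ = arcsin(p_z) ≈ -13.60°, λ = atan2(p_y, p_x) ≈ -102.99°.

≈ 14°S, 103°W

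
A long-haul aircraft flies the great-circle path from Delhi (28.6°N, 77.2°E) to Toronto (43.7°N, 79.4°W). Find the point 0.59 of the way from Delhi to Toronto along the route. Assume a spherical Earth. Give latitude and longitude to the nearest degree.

The haversine formula gives a central angle δ ≈ 1.825 rad (104.6°) between the endpoints.
Interpolate at f = 0.59 with slerp weights a = sin((1−f)δ)/sin δ ≈ 0.703, b = sin(fδ)/sin δ ≈ 0.910.
p = a·p₁ + b·p₂ ≈ (0.258, -0.045, 0.965); φ = arcsin(p_z) ≈ 74.84°, λ = atan2(p_y, p_x) ≈ -9.81°.

≈ 75°N, 10°W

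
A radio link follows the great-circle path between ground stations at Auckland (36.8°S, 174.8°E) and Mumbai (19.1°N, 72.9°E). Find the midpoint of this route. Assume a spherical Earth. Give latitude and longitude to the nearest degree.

≈ 14°S, 118°E

From cos δ = sin φ₁ sin φ₂ + cos φ₁ cos φ₂ cos Δλ, the central angle is δ ≈ 1.931 rad (110.6°).
Interpolate at f = 1/2 with slerp weights a = sin((1−f)δ)/sin δ ≈ 0.878, b = sin(fδ)/sin δ ≈ 0.878.
p = a·p₁ + b·p₂ ≈ (-0.456, 0.857, -0.239); φ = arcsin(p_z) ≈ -13.81°, λ = atan2(p_y, p_x) ≈ 118.04°.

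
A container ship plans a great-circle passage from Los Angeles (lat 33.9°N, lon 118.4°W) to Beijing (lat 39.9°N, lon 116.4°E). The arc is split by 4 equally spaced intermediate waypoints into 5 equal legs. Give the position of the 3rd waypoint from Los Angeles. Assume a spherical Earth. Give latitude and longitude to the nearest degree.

≈ lat 58°N, lon 166°E

Convert each endpoint to a unit vector on the sphere (x = cos φ cos λ, y = cos φ sin λ, z = sin φ).
The central angle between the endpoints is δ = arccos(p₁·p₂) ≈ 1.580 rad (90.5°).
Interpolate at f = 3/5 with slerp weights a = sin((1−f)δ)/sin δ ≈ 0.591, b = sin(fδ)/sin δ ≈ 0.812.
p = a·p₁ + b·p₂ ≈ (-0.510, 0.127, 0.851); φ = arcsin(p_z) ≈ 58.27°, λ = atan2(p_y, p_x) ≈ 166.04°.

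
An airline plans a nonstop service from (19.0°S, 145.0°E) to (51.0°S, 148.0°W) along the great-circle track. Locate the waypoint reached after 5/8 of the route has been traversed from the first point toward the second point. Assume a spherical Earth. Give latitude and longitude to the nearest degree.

≈ (44°S, 180°E)

Write both endpoints as unit vectors p₁, p₂ with components (cos φ cos λ, cos φ sin λ, sin φ).
The central angle between the endpoints is δ = arccos(p₁·p₂) ≈ 1.064 rad (61.0°).
Interpolate at f = 5/8 with slerp weights a = sin((1−f)δ)/sin δ ≈ 0.444, b = sin(fδ)/sin δ ≈ 0.706.
p = a·p₁ + b·p₂ ≈ (-0.721, 0.006, -0.693); φ = arcsin(p_z) ≈ -43.88°, λ = atan2(p_y, p_x) ≈ 179.55°.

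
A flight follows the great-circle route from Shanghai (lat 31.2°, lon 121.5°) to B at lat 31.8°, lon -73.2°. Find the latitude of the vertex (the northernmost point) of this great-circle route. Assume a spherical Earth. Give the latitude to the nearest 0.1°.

The great circle lies in the plane with unit normal n̂ = (p₁ × p₂)/|p₁ × p₂|.
Here n̂_z ≈ +0.204; the vertex latitude is φ_max = arccos|n̂_z| ≈ 78.2°.
Check via Clairaut: cos φ_max = |cos φ₁| · sin C = cos(31.2°)·sin(13.8°) ≈ 0.204, again giving ≈ 78.2°.

≈ 78.2°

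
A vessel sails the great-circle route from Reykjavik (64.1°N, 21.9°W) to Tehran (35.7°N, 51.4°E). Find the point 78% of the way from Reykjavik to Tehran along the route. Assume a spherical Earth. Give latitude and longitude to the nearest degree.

≈ (45°N, 43°E)

Write both endpoints as unit vectors p₁, p₂ with components (cos φ cos λ, cos φ sin λ, sin φ).
The central angle between the endpoints is δ = arccos(p₁·p₂) ≈ 0.893 rad (51.2°).
Interpolate at f = 0.78 with slerp weights a = sin((1−f)δ)/sin δ ≈ 0.251, b = sin(fδ)/sin δ ≈ 0.824.
p = a·p₁ + b·p₂ ≈ (0.519, 0.482, 0.706); φ = arcsin(p_z) ≈ 44.92°, λ = atan2(p_y, p_x) ≈ 42.89°.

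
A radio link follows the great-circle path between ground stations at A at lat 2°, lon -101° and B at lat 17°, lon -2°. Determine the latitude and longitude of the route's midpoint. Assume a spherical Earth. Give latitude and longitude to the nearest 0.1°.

Write both endpoints as unit vectors p₁, p₂ with components (cos φ cos λ, cos φ sin λ, sin φ).
The central angle between the endpoints is δ = arccos(p₁·p₂) ≈ 1.711 rad (98.0°).
Interpolate at f = 1/2 with slerp weights a = sin((1−f)δ)/sin δ ≈ 0.762, b = sin(fδ)/sin δ ≈ 0.762.
p = a·p₁ + b·p₂ ≈ (0.583, -0.773, 0.249); φ = arcsin(p_z) ≈ 14.44°, λ = atan2(p_y, p_x) ≈ -52.98°.

≈ lat 14.4°, lon -53.0°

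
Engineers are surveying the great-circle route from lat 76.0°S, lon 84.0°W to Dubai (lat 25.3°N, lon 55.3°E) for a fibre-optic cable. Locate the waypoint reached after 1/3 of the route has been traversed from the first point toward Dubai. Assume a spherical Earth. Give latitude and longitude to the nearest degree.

Write both endpoints as unit vectors p₁, p₂ with components (cos φ cos λ, cos φ sin λ, sin φ).
The central angle between the endpoints is δ = arccos(p₁·p₂) ≈ 2.190 rad (125.5°).
Interpolate at f = 1/3 with slerp weights a = sin((1−f)δ)/sin δ ≈ 1.221, b = sin(fδ)/sin δ ≈ 0.819.
p = a·p₁ + b·p₂ ≈ (0.452, 0.315, -0.834); φ = arcsin(p_z) ≈ -56.54°, λ = atan2(p_y, p_x) ≈ 34.86°.

≈ lat 57°S, lon 35°E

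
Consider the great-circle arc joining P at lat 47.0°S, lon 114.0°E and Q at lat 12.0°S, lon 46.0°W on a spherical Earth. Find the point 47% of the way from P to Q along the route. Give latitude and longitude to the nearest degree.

≈ lat 69°S, lon 5°W

The haversine formula gives a central angle δ ≈ 2.066 rad (118.3°) between the endpoints.
Interpolate at f = 0.47 with slerp weights a = sin((1−f)δ)/sin δ ≈ 1.010, b = sin(fδ)/sin δ ≈ 0.938.
p = a·p₁ + b·p₂ ≈ (0.357, -0.031, -0.934); φ = arcsin(p_z) ≈ -69.00°, λ = atan2(p_y, p_x) ≈ -4.90°.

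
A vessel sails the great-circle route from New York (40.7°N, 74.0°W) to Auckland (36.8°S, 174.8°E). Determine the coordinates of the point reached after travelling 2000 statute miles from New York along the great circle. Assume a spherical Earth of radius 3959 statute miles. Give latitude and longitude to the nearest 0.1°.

Write both endpoints as unit vectors p₁, p₂ with components (cos φ cos λ, cos φ sin λ, sin φ).
The central angle between the endpoints is δ = arccos(p₁·p₂) ≈ 2.227 rad (127.6°). The total great-circle distance is δ·R ≈ 2.227 × 3959 ≈ 8817 mi, so the target fraction is f = 2000/8817 ≈ 0.227.
Interpolate at f ≈ 0.227 with slerp weights a = sin((1−f)δ)/sin δ ≈ 1.248, b = sin(fδ)/sin δ ≈ 0.611.
p = a·p₁ + b·p₂ ≈ (-0.226, -0.865, 0.448); φ = arcsin(p_z) ≈ 26.60°, λ = atan2(p_y, p_x) ≈ -104.66°.

≈ 26.6°N, 104.7°W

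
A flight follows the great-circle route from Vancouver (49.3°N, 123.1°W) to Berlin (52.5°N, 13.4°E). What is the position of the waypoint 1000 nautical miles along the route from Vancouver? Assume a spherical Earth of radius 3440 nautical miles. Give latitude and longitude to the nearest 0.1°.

The haversine formula gives a central angle δ ≈ 1.252 rad (71.7°) between the endpoints. The total great-circle distance is δ·R ≈ 1.252 × 3440 ≈ 4307 nmi, so the target fraction is f = 1000/4307 ≈ 0.232.
Interpolate at f ≈ 0.232 with slerp weights a = sin((1−f)δ)/sin δ ≈ 0.863, b = sin(fδ)/sin δ ≈ 0.302.
p = a·p₁ + b·p₂ ≈ (-0.129, -0.429, 0.894); φ = arcsin(p_z) ≈ 63.39°, λ = atan2(p_y, p_x) ≈ -106.70°.

≈ (63.4°N, 106.7°W)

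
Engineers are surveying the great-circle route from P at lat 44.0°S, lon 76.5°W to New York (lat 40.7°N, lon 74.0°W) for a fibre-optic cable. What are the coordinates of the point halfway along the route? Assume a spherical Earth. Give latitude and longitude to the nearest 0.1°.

≈ lat 1.7°S, lon 75.2°W

From cos δ = sin φ₁ sin φ₂ + cos φ₁ cos φ₂ cos Δλ, the central angle is δ ≈ 1.479 rad (84.7°).
Interpolate at f = 1/2 with slerp weights a = sin((1−f)δ)/sin δ ≈ 0.677, b = sin(fδ)/sin δ ≈ 0.677.
p = a·p₁ + b·p₂ ≈ (0.255, -0.966, -0.029); φ = arcsin(p_z) ≈ -1.65°, λ = atan2(p_y, p_x) ≈ -75.22°.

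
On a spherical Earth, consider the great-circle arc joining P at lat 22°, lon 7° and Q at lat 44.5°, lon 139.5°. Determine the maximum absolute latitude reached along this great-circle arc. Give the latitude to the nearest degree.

≈ 60°

The great circle lies in the plane with unit normal n̂ = (p₁ × p₂)/|p₁ × p₂|.
Here n̂_z ≈ +0.496; the vertex latitude is φ_max = arccos|n̂_z| ≈ 60.3°.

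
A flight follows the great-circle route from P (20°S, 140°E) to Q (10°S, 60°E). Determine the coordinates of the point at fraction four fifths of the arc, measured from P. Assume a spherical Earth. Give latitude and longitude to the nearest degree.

Write both endpoints as unit vectors p₁, p₂ with components (cos φ cos λ, cos φ sin λ, sin φ).
The central angle between the endpoints is δ = arccos(p₁·p₂) ≈ 1.349 rad (77.3°).
Interpolate at f = 4/5 with slerp weights a = sin((1−f)δ)/sin δ ≈ 0.273, b = sin(fδ)/sin δ ≈ 0.904.
p = a·p₁ + b·p₂ ≈ (0.248, 0.936, -0.250); φ = arcsin(p_z) ≈ -14.50°, λ = atan2(p_y, p_x) ≈ 75.14°.

≈ (14°S, 75°E)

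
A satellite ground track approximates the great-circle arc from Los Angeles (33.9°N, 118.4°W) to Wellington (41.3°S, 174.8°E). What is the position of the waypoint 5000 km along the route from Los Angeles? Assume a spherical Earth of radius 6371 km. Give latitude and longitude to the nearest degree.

Write both endpoints as unit vectors p₁, p₂ with components (cos φ cos λ, cos φ sin λ, sin φ).
The central angle between the endpoints is δ = arccos(p₁·p₂) ≈ 1.694 rad (97.0°). The total great-circle distance is δ·R ≈ 1.694 × 6371 ≈ 10790 km, so the target fraction is f = 5000/10790 ≈ 0.463.
Interpolate at f ≈ 0.463 with slerp weights a = sin((1−f)δ)/sin δ ≈ 0.795, b = sin(fδ)/sin δ ≈ 0.712.
p = a·p₁ + b·p₂ ≈ (-0.846, -0.532, -0.027); φ = arcsin(p_z) ≈ -1.53°, λ = atan2(p_y, p_x) ≈ -147.86°.

≈ 2°S, 148°W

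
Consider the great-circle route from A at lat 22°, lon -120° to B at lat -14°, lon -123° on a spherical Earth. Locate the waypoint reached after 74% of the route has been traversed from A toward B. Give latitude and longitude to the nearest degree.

≈ lat -5°, lon -122°

From cos δ = sin φ₁ sin φ₂ + cos φ₁ cos φ₂ cos Δλ, the central angle is δ ≈ 0.630 rad (36.1°).
Interpolate at f = 0.74 with slerp weights a = sin((1−f)δ)/sin δ ≈ 0.277, b = sin(fδ)/sin δ ≈ 0.763.
p = a·p₁ + b·p₂ ≈ (-0.532, -0.843, -0.081); φ = arcsin(p_z) ≈ -4.64°, λ = atan2(p_y, p_x) ≈ -122.23°.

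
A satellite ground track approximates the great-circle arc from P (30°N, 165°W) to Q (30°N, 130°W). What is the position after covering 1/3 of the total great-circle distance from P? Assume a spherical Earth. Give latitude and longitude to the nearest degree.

≈ (31°N, 153°W)

The haversine formula gives a central angle δ ≈ 0.527 rad (30.2°) between the endpoints.
Interpolate at f = 1/3 with slerp weights a = sin((1−f)δ)/sin δ ≈ 0.684, b = sin(fδ)/sin δ ≈ 0.347.
p = a·p₁ + b·p₂ ≈ (-0.766, -0.384, 0.516); φ = arcsin(p_z) ≈ 31.06°, λ = atan2(p_y, p_x) ≈ -153.38°.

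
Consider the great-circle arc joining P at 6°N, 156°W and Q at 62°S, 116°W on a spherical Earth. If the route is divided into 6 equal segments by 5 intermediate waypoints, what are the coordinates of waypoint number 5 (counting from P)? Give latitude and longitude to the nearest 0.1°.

The haversine formula gives a central angle δ ≈ 1.302 rad (74.6°) between the endpoints.
Interpolate at f = 5/6 with slerp weights a = sin((1−f)δ)/sin δ ≈ 0.223, b = sin(fδ)/sin δ ≈ 0.917.
p = a·p₁ + b·p₂ ≈ (-0.392, -0.477, -0.787); φ = arcsin(p_z) ≈ -51.86°, λ = atan2(p_y, p_x) ≈ -129.37°.

≈ 51.9°S, 129.4°W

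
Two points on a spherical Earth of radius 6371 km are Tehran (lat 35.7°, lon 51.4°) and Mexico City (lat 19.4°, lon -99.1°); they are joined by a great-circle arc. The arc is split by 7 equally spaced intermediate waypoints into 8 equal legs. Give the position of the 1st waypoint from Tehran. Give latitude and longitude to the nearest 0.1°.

≈ lat 47.8°, lon 39.9°

Write both endpoints as unit vectors p₁, p₂ with components (cos φ cos λ, cos φ sin λ, sin φ).
The central angle between the endpoints is δ = arccos(p₁·p₂) ≈ 2.063 rad (118.2°).
Interpolate at f = 1/8 with slerp weights a = sin((1−f)δ)/sin δ ≈ 1.104, b = sin(fδ)/sin δ ≈ 0.289.
p = a·p₁ + b·p₂ ≈ (0.516, 0.431, 0.740); φ = arcsin(p_z) ≈ 47.75°, λ = atan2(p_y, p_x) ≈ 39.86°.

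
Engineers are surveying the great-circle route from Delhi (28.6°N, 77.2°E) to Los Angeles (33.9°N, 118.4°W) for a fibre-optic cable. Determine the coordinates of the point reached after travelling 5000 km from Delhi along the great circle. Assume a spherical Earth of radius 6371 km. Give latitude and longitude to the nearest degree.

≈ (70°N, 108°E)

Convert each endpoint to a unit vector on the sphere (x = cos φ cos λ, y = cos φ sin λ, z = sin φ).
The central angle between the endpoints is δ = arccos(p₁·p₂) ≈ 2.021 rad (115.8°). The total great-circle distance is δ·R ≈ 2.021 × 6371 ≈ 12874 km, so the target fraction is f = 5000/12874 ≈ 0.388.
Interpolate at f ≈ 0.388 with slerp weights a = sin((1−f)δ)/sin δ ≈ 1.049, b = sin(fδ)/sin δ ≈ 0.785.
p = a·p₁ + b·p₂ ≈ (-0.106, 0.325, 0.940); φ = arcsin(p_z) ≈ 70.02°, λ = atan2(p_y, p_x) ≈ 108.03°.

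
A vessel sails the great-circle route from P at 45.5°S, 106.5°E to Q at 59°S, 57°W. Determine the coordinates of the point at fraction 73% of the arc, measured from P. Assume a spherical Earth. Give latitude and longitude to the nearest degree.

Write both endpoints as unit vectors p₁, p₂ with components (cos φ cos λ, cos φ sin λ, sin φ).
The central angle between the endpoints is δ = arccos(p₁·p₂) ≈ 1.302 rad (74.6°).
Interpolate at f = 0.73 with slerp weights a = sin((1−f)δ)/sin δ ≈ 0.357, b = sin(fδ)/sin δ ≈ 0.844.
p = a·p₁ + b·p₂ ≈ (0.166, -0.125, -0.978); φ = arcsin(p_z) ≈ -78.04°, λ = atan2(p_y, p_x) ≈ -36.93°.

≈ 78°S, 37°W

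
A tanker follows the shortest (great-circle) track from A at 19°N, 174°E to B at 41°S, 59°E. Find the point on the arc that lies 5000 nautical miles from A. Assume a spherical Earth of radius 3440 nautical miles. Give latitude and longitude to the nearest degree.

Convert each endpoint to a unit vector on the sphere (x = cos φ cos λ, y = cos φ sin λ, z = sin φ).
The central angle between the endpoints is δ = arccos(p₁·p₂) ≈ 2.112 rad (121.0°). The total great-circle distance is δ·R ≈ 2.112 × 3440 ≈ 7265 nmi, so the target fraction is f = 5000/7265 ≈ 0.688.
Interpolate at f ≈ 0.688 with slerp weights a = sin((1−f)δ)/sin δ ≈ 0.714, b = sin(fδ)/sin δ ≈ 1.159.
p = a·p₁ + b·p₂ ≈ (-0.221, 0.820, -0.528); φ = arcsin(p_z) ≈ -31.85°, λ = atan2(p_y, p_x) ≈ 105.08°.

≈ 32°S, 105°E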